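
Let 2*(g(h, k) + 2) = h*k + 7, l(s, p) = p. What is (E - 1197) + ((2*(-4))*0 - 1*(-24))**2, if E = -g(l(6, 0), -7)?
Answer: -1245/2 ≈ -622.50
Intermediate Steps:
g(h, k) = 3/2 + h*k/2 (g(h, k) = -2 + (h*k + 7)/2 = -2 + (7 + h*k)/2 = -2 + (7/2 + h*k/2) = 3/2 + h*k/2)
E = -3/2 (E = -(3/2 + (1/2)*0*(-7)) = -(3/2 + 0) = -1*3/2 = -3/2 ≈ -1.5000)
(E - 1197) + ((2*(-4))*0 - 1*(-24))**2 = (-3/2 - 1197) + ((2*(-4))*0 - 1*(-24))**2 = -2397/2 + (-8*0 + 24)**2 = -2397/2 + (0 + 24)**2 = -2397/2 + 24**2 = -2397/2 + 576 = -1245/2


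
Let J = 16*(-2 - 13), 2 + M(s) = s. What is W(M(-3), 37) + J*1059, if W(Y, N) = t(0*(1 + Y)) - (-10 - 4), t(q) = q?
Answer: -254146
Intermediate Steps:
M(s) = -2 + s
J = -240 (J = 16*(-15) = -240)
W(Y, N) = 14 (W(Y, N) = 0*(1 + Y) - (-10 - 4) = 0 - 1*(-14) = 0 + 14 = 14)
W(M(-3), 37) + J*1059 = 14 - 240*1059 = 14 - 254160 = -254146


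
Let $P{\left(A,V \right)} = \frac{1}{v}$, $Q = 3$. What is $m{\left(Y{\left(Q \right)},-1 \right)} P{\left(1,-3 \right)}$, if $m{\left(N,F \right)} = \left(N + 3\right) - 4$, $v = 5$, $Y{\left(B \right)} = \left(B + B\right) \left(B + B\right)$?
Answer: $7$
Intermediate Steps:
$Y{\left(B \right)} = 4 B^{2}$ ($Y{\left(B \right)} = 2 B 2 B = 4 B^{2}$)
$P{\left(A,V \right)} = \frac{1}{5}$
$m{\left(N,F \right)} = -1 + N$ ($m{\left(N,F \right)} = \left(3 + N\right) - 4 = -1 + N$)
$m{\left(Y{\left(Q \right)},-1 \right)} P{\left(1,-3 \right)} = \left(-1 + 4 \cdot 3^{2}\right) \frac{1}{5} = \left(-1 + 4 \cdot 9\right) \frac{1}{5} = \left(-1 + 36\right) \frac{1}{5} = 35 \cdot \frac{1}{5} = 7$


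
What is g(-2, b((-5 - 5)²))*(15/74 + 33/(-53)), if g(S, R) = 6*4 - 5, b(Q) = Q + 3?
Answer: -31293/3922 ≈ -7.9788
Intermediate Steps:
b(Q) = 3 + Q
g(S, R) = 19 (g(S, R) = 24 - 5 = 19)
g(-2, b((-5 - 5)²))*(15/74 + 33/(-53)) = 19*(15/74 + 33/(-53)) = 19*(15*(1/74) + 33*(-1/53)) = 19*(15/74 - 33/53) = 19*(-1647/3922) = -31293/3922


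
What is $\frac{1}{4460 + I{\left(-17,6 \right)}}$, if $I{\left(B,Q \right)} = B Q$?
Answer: $\frac{1}{4358} \approx 0.00022946$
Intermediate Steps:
$\frac{1}{4460 + I{\left(-17,6 \right)}} = \frac{1}{4460 - 102} = \frac{1}{4358}$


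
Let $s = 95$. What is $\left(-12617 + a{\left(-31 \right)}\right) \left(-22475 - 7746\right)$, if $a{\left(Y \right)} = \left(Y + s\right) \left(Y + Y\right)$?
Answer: $501215285$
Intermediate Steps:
$a{\left(Y \right)} = 2 Y \left(95 + Y\right)$ ($a{\left(Y \right)} = \left(Y + 95\right) \left(Y + Y\right) = \left(95 + Y\right) 2 Y = 2 Y \left(95 + Y\right)$)
$\left(-12617 + a{\left(-31 \right)}\right) \left(-22475 - 7746\right) = \left(-12617 + 2 \left(-31\right) \left(95 - 31\right)\right) \left(-22475 - 7746\right) = \left(-12617 + 2 \left(-31\right) 64\right) \left(-30221\right) = \left(-12617 - 3968\right) \left(-30221\right) = \left(-16585\right) \left(-30221\right) = 501215285$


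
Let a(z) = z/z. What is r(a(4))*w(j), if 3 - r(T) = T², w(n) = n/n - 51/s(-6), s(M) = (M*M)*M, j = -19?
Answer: 89/36 ≈ 2.4722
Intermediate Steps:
a(z) = 1
s(M) = M³ (s(M) = M²*M = M³)
w(n) = 89/72 (w(n) = n/n - 51/((-6)³) = 1 - 51/(-216) = 1 - 51*(-1/216) = 1 + 17/72 = 89/72)
r(T) = 3 - T²
r(a(4))*w(j) = (3 - 1*1²)*(89/72) = (3 - 1*1)*(89/72) = (3 - 1)*(89/72) = 2*(89/72) = 89/36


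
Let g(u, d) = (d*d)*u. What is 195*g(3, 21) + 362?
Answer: 258347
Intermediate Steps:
g(u, d) = u*d² (g(u, d) = d²*u = u*d²)
195*g(3, 21) + 362 = 195*(3*21²) + 362 = 195*(3*441) + 362 = 195*1323 + 362 = 257985 + 362 = 258347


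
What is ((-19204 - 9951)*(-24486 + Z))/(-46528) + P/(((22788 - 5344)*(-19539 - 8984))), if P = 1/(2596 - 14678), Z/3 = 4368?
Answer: -124678553693702767007/17481331703584672 ≈ -7132.1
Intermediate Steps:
Z = 13104 (Z = 3*4368 = 13104)
P = -1/12082 (P = 1/(-12082) = -1/12082 ≈ -8.2768e-5)
((-19204 - 9951)*(-24486 + Z))/(-46528) + P/(((22788 - 5344)*(-19539 - 8984))) = ((-19204 - 9951)*(-24486 + 13104))/(-46528) - 1/((-19539 - 8984)*(22788 - 5344))/12082 = -29155*(-11382)*(-1/46528) - 1/(12082*(17444*(-28523))) = 331842210*(-1/46528) - 1/12082/(-497555212) = -165921105/23264 - 1/12082*(-1/497555212) = -165921105/23264 + 1/6011462071384 = -124678553693702767007/17481331703584672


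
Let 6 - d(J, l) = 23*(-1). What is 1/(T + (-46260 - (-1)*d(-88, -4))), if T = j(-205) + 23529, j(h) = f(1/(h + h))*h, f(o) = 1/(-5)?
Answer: -1/22661 ≈ -4.4129e-5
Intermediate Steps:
f(o) = -1/5
d(J, l) = 29 (d(J, l) = 6 - 23*(-1) = 6 - 1*(-23) = 6 + 23 = 29)
j(h) = -h/5
T = 23570 (T = -1/5*(-205) + 23529 = 41 + 23529 = 23570)
1/(T + (-46260 - (-1)*d(-88, -4))) = 1/(23570 + (-46260 - (-1)*29)) = 1/(23570 + (-46260 - 1*(-29))) = 1/(23570 + (-46260 + 29)) = 1/(23570 - 46231) = 1/(-22661) = -1/22661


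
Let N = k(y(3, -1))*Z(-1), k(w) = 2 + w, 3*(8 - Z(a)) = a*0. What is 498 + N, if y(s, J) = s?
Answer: 538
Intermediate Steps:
Z(a) = 8 (Z(a) = 8 - a*0/3 = 8 - ⅓*0 = 8 + 0 = 8)
N = 40 (N = (2 + 3)*8 = 5*8 = 40)
498 + N = 498 + 40 = 538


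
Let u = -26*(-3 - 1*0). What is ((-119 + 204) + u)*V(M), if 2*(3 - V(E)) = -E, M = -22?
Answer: -1304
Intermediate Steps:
V(E) = 3 + E/2 (V(E) = 3 - (-1)*E/2 = 3 + E/2)
u = 78 (u = -26*(-3 + 0) = -26*(-3) = 78)
((-119 + 204) + u)*V(M) = ((-119 + 204) + 78)*(3 + (½)*(-22)) = (85 + 78)*(3 - 11) = 163*(-8) = -1304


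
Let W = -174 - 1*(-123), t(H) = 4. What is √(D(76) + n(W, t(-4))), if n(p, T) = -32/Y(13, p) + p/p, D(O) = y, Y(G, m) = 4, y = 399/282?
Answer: 5*I*√1974/94 ≈ 2.3633*I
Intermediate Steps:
y = 133/94 (y = 399*(1/282) = 133/94 ≈ 1.4149)
W = -51 (W = -174 + 123 = -51)
D(O) = 133/94
n(p, T) = -7 (n(p, T) = -32/4 + p/p = -32*¼ + 1 = -8 + 1 = -7)
√(D(76) + n(W, t(-4))) = √(133/94 - 7) = √(-525/94) = 5*I*√1974/94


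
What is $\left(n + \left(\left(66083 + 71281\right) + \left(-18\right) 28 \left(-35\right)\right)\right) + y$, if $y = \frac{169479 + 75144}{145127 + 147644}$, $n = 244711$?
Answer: $\frac{117025204888}{292771} \approx 3.9972 \cdot 10^{5}$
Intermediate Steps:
$y = \frac{244623}{292771} \approx 0.83554$
$\left(n + \left(\left(66083 + 71281\right) + \left(-18\right) 28 \left(-35\right)\right)\right) + y = \left(244711 + \left(\left(66083 + 71281\right) + \left(-18\right) 28 \left(-35\right)\right)\right) + \frac{244623}{292771} = \left(244711 + \left(137364 - -17640\right)\right) + \frac{244623}{292771} = \left(244711 + \left(137364 + 17640\right)\right) + \frac{244623}{292771} = \left(244711 + 155004\right) + \frac{244623}{292771} = 399715 + \frac{244623}{292771} = \frac{117025204888}{292771}$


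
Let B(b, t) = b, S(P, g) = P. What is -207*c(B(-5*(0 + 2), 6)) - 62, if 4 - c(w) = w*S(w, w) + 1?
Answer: 20017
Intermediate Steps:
c(w) = 3 - w**2 (c(w) = 4 - (w*w + 1) = 4 - (w**2 + 1) = 4 - (1 + w**2) = 4 + (-1 - w**2) = 3 - w**2)
-207*c(B(-5*(0 + 2), 6)) - 62 = -207*(3 - (-5*(0 + 2))**2) - 62 = -207*(3 - (-5*2)**2) - 62 = -207*(3 - 1*(-10)**2) - 62 = -207*(3 - 1*100) - 62 = -207*(3 - 100) - 62 = -207*(-97) - 62 = 20079 - 62 = 20017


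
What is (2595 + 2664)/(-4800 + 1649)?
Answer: -5259/3151 ≈ -1.6690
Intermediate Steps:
(2595 + 2664)/(-4800 + 1649) = 5259/(-3151) = 5259*(-1/3151) = -5259/3151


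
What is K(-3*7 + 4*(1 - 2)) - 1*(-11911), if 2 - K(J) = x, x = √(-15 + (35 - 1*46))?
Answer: 11913 - I*√26 ≈ 11913.0 - 5.099*I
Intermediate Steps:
x = I*√26 (x = √(-15 + (35 - 46)) = √(-15 - 11) = √(-26) = I*√26 ≈ 5.099*I)
K(J) = 2 - I*√26
K(-3*7 + 4*(1 - 2)) - 1*(-11911) = (2 - I*√26) - 1*(-11911) = (2 - I*√26) + 11911 = 11913 - I*√26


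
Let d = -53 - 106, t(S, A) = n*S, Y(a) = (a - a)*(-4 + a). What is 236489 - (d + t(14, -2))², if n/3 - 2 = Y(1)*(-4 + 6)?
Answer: 230864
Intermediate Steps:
Y(a) = 0 (Y(a) = 0*(-4 + a) = 0)
n = 6 (n = 6 + 3*(0*(-4 + 6)) = 6 + 3*(0*2) = 6 + 3*0 = 6 + 0 = 6)
t(S, A) = 6*S
d = -159
236489 - (d + t(14, -2))² = 236489 - (-159 + 6*14)² = 236489 - (-159 + 84)² = 236489 - 1*(-75)² = 236489 - 1*5625 = 236489 - 5625 = 230864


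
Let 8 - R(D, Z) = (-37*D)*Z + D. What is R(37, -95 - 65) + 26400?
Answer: -192669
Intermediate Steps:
R(D, Z) = 8 - D + 37*D*Z (R(D, Z) = 8 - ((-37*D)*Z + D) = 8 - (-37*D*Z + D) = 8 - (D - 37*D*Z) = 8 + (-D + 37*D*Z) = 8 - D + 37*D*Z)
R(37, -95 - 65) + 26400 = (8 - 1*37 + 37*37*(-95 - 65)) + 26400 = (8 - 37 + 37*37*(-160)) + 26400 = (8 - 37 - 219040) + 26400 = -219069 + 26400 = -192669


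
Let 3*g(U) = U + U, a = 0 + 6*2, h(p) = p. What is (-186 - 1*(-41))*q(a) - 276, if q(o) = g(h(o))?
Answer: -1436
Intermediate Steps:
a = 12 (a = 0 + 12 = 12)
g(U) = 2*U/3 (g(U) = (U + U)/3 = (2*U)/3 = 2*U/3)
q(o) = 2*o/3
(-186 - 1*(-41))*q(a) - 276 = (-186 - 1*(-41))*((⅔)*12) - 276 = (-186 + 41)*8 - 276 = -145*8 - 276 = -1160 - 276 = -1436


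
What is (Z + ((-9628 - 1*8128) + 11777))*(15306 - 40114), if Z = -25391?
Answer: 778226960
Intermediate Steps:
(Z + ((-9628 - 1*8128) + 11777))*(15306 - 40114) = (-25391 + ((-9628 - 1*8128) + 11777))*(15306 - 40114) = (-25391 + ((-9628 - 8128) + 11777))*(-24808) = (-25391 + (-17756 + 11777))*(-24808) = (-25391 - 5979)*(-24808) = -31370*(-24808) = 778226960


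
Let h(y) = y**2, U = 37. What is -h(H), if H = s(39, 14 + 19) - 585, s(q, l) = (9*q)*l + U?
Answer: -121771225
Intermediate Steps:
s(q, l) = 37 + 9*l*q (s(q, l) = (9*q)*l + 37 = 9*l*q + 37 = 37 + 9*l*q)
H = 11035 (H = (37 + 9*(14 + 19)*39) - 585 = (37 + 9*33*39) - 585 = (37 + 11583) - 585 = 11620 - 585 = 11035)
-h(H) = -1*11035**2 = -1*121771225 = -121771225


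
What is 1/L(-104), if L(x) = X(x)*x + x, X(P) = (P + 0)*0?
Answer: -1/104 ≈ -0.0096154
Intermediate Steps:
X(P) = 0 (X(P) = P*0 = 0)
L(x) = x (L(x) = 0*x + x = 0 + x = x)
1/L(-104) = 1/(-104) = -1/104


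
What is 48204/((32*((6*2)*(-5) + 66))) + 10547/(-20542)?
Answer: 41174231/164336 ≈ 250.55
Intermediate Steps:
48204/((32*((6*2)*(-5) + 66))) + 10547/(-20542) = 48204/((32*(12*(-5) + 66))) + 10547*(-1/20542) = 48204/((32*(-60 + 66))) - 10547/20542 = 48204/((32*6)) - 10547/20542 = 48204/192 - 10547/20542 = 48204*(1/192) - 10547/20542 = 4017/16 - 10547/20542 = 41174231/164336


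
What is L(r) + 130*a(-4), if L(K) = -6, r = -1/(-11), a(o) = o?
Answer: -526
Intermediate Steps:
r = 1/11 (r = -1*(-1/11) = 1/11 ≈ 0.090909)
L(r) + 130*a(-4) = -6 + 130*(-4) = -6 - 520 = -526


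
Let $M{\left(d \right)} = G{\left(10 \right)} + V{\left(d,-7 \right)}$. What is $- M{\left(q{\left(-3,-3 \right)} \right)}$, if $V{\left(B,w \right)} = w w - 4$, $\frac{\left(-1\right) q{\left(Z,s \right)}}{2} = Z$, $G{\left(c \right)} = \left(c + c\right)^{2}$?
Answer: $-445$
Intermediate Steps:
$G{\left(c \right)} = 4 c^{2}$ ($G{\left(c \right)} = \left(2 c\right)^{2} = 4 c^{2}$)
$q{\left(Z,s \right)} = - 2 Z$
$V{\left(B,w \right)} = -4 + w^{2}$ ($V{\left(B,w \right)} = w^{2} - 4 = -4 + w^{2}$)
$M{\left(d \right)} = 445$ ($M{\left(d \right)} = 4 \cdot 10^{2} - \left(4 - \left(-7\right)^{2}\right) = 4 \cdot 100 + \left(-4 + 49\right) = 400 + 45 = 445$)
$- M{\left(q{\left(-3,-3 \right)} \right)} = \left(-1\right) 445 = -445$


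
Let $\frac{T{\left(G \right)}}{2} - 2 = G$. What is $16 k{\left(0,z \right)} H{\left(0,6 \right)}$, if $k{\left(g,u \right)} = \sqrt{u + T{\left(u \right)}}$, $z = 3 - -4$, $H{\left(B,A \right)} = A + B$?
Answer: $480$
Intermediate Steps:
$T{\left(G \right)} = 4 + 2 G$
$z = 7$ ($z = 3 + 4 = 7$)
$k{\left(g,u \right)} = \sqrt{4 + 3 u}$ ($k{\left(g,u \right)} = \sqrt{u + \left(4 + 2 u\right)} = \sqrt{4 + 3 u}$)
$16 k{\left(0,z \right)} H{\left(0,6 \right)} = 16 \sqrt{4 + 3 \cdot 7} \left(6 + 0\right) = 16 \sqrt{4 + 21} \cdot 6 = 16 \sqrt{25} \cdot 6 = 16 \cdot 5 \cdot 6 = 80 \cdot 6 = 480$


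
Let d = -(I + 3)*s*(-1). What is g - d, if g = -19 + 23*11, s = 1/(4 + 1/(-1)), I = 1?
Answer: 698/3 ≈ 232.67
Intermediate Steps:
s = 1/3 (s = 1/(4 - 1) = 1/3 ≈ 0.33333)
g = 234 (g = -19 + 253 = 234)
d = 4/3 (d = -(1 + 3)/3*(-1) = -4/3*(-1) = 4/3 ≈ 1.3333)
g - d = 234 - 1*4/3 = 234 - 4/3 = 698/3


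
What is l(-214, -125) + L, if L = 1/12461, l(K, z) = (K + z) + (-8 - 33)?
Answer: -4735179/12461 ≈ -380.00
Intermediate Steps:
l(K, z) = -41 + K + z (l(K, z) = (K + z) - 41 = -41 + K + z)
L = 1/12461 ≈ 8.0250e-5
l(-214, -125) + L = (-41 - 214 - 125) + 1/12461 = -380 + 1/12461 = -4735179/12461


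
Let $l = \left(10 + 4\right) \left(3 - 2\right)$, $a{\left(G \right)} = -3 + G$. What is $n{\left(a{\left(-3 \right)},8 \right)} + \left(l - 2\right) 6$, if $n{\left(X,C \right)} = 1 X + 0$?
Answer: $66$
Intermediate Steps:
$n{\left(X,C \right)} = X$ ($n{\left(X,C \right)} = X + 0 = X$)
$l = 14$ ($l = 14 \cdot 1 = 14$)
$n{\left(a{\left(-3 \right)},8 \right)} + \left(l - 2\right) 6 = \left(-3 - 3\right) + \left(14 - 2\right) 6 = -6 + \left(14 - 2\right) 6 = -6 + 12 \cdot 6 = -6 + 72 = 66$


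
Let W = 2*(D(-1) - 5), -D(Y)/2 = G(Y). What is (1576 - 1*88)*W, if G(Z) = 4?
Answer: -38688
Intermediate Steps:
D(Y) = -8 (D(Y) = -2*4 = -8)
W = -26 (W = 2*(-8 - 5) = 2*(-13) = -26)
(1576 - 1*88)*W = (1576 - 1*88)*(-26) = (1576 - 88)*(-26) = 1488*(-26) = -38688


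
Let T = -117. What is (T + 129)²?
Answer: 144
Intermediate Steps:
(T + 129)² = (-117 + 129)² = 12² = 144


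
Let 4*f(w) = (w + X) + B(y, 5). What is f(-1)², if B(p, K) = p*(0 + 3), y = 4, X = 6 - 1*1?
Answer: 16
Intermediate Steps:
X = 5 (X = 6 - 1 = 5)
B(p, K) = 3*p (B(p, K) = p*3 = 3*p)
f(w) = 17/4 + w/4 (f(w) = ((w + 5) + 3*4)/4 = ((5 + w) + 12)/4 = (17 + w)/4 = 17/4 + w/4)
f(-1)² = (17/4 + (¼)*(-1))² = (17/4 - ¼)² = 4² = 16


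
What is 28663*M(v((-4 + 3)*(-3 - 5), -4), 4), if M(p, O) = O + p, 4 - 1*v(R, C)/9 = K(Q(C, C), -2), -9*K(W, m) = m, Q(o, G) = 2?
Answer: 1089194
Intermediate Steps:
K(W, m) = -m/9
v(R, C) = 34 (v(R, C) = 36 - (-1)*(-2) = 36 - 9*2/9 = 36 - 2 = 34)
28663*M(v((-4 + 3)*(-3 - 5), -4), 4) = 28663*(4 + 34) = 28663*38 = 1089194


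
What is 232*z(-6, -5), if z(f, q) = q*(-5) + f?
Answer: 4408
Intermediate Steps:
z(f, q) = f - 5*q (z(f, q) = -5*q + f = f - 5*q)
232*z(-6, -5) = 232*(-6 - 5*(-5)) = 232*(-6 + 25) = 232*19 = 4408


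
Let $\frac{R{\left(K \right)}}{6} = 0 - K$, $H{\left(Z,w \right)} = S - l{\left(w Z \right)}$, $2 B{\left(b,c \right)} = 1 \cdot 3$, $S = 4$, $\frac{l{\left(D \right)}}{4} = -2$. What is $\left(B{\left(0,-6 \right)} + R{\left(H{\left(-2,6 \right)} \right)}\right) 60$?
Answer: $-4230$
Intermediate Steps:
$l{\left(D \right)} = -8$ ($l{\left(D \right)} = 4 \left(-2\right) = -8$)
$B{\left(b,c \right)} = \frac{3}{2}$ ($B{\left(b,c \right)} = \frac{1 \cdot 3}{2} = \frac{1}{2} \cdot 3 = \frac{3}{2}$)
$H{\left(Z,w \right)} = 12$ ($H{\left(Z,w \right)} = 4 - -8 = 4 + 8 = 12$)
$R{\left(K \right)} = - 6 K$ ($R{\left(K \right)} = 6 \left(0 - K\right) = 6 \left(- K\right) = - 6 K$)
$\left(B{\left(0,-6 \right)} + R{\left(H{\left(-2,6 \right)} \right)}\right) 60 = \left(\frac{3}{2} - 72\right) 60 = \left(- \frac{141}{2}\right) 60 = -4230$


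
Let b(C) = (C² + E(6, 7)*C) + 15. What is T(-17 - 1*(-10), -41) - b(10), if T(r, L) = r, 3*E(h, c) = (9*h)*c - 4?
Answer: -4106/3 ≈ -1368.7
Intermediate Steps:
E(h, c) = -4/3 + 3*c*h (E(h, c) = ((9*h)*c - 4)/3 = (9*c*h - 4)/3 = (-4 + 9*c*h)/3 = -4/3 + 3*c*h)
b(C) = 15 + C² + 374*C/3 (b(C) = (C² + (-4/3 + 3*7*6)*C) + 15 = (C² + (-4/3 + 126)*C) + 15 = (C² + 374*C/3) + 15 = 15 + C² + 374*C/3)
T(-17 - 1*(-10), -41) - b(10) = (-17 - 1*(-10)) - (15 + 10² + (374/3)*10) = (-17 + 10) - (15 + 100 + 3740/3) = -7 - 1*4085/3 = -7 - 4085/3 = -4106/3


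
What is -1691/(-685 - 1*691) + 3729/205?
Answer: 5477759/282080 ≈ 19.419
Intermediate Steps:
-1691/(-685 - 1*691) + 3729/205 = -1691/(-685 - 691) + 3729*(1/205) = -1691/(-1376) + 3729/205 = -1691*(-1/1376) + 3729/205 = 1691/1376 + 3729/205 = 5477759/282080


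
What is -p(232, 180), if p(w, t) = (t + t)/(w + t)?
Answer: -90/103 ≈ -0.87379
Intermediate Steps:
p(w, t) = 2*t/(t + w) (p(w, t) = (2*t)/(t + w) = 2*t/(t + w))
-p(232, 180) = -2*180/(180 + 232) = -2*180/412 = -1*90/103 = -90/103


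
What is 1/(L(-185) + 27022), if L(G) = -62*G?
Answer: 1/38492 ≈ 2.5979e-5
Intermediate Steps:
1/(L(-185) + 27022) = 1/(-62*(-185) + 27022) = 1/(11470 + 27022) = 1/38492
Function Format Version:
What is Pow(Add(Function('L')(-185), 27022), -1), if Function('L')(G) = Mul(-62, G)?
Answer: Rational(1, 38492) ≈ 2.5979e-5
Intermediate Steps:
Pow(Add(Function('L')(-185), 27022), -1) = Pow(Add(Mul(-62, -185), 27022), -1) = Pow(Add(11470, 27022), -1) = Pow(38492, -1) = Rational(1, 38492)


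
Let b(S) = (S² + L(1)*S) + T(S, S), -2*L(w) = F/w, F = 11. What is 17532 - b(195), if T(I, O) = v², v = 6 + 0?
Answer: -38913/2 ≈ -19457.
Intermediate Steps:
v = 6
L(w) = -11/(2*w)
T(I, O) = 36 (T(I, O) = 6² = 36)
b(S) = 36 + S² - 11*S/2 (b(S) = (S² + (-11/2/1)*S) + 36 = (S² + (-11/2*1)*S) + 36 = (S² - 11*S/2) + 36 = 36 + S² - 11*S/2)
17532 - b(195) = 17532 - (36 + 195² - 11/2*195) = 17532 - (36 + 38025 - 2145/2) = 17532 - 1*73977/2 = 17532 - 73977/2 = -38913/2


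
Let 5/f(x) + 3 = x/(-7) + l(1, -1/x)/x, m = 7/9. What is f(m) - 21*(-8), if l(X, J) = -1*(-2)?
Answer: 5397/34 ≈ 158.74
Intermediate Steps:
l(X, J) = 2
m = 7/9 (m = 7*(⅑) = 7/9 ≈ 0.77778)
f(x) = 5/(-3 + 2/x - x/7) (f(x) = 5/(-3 + (x/(-7) + 2/x)) = 5/(-3 + (x*(-⅐) + 2/x)) = 5/(-3 + (-x/7 + 2/x)) = 5/(-3 + (2/x - x/7)) = 5/(-3 + 2/x - x/7))
f(m) - 21*(-8) = -35*7/9/(-14 + (7/9)² + 21*(7/9)) - 21*(-8) = -35*7/9/(-14 + 49/81 + 49/3) - 1*(-168) = -35*7/9/238/81 + 168 = -35*7/9*81/238 + 168 = -315/34 + 168 = 5397/34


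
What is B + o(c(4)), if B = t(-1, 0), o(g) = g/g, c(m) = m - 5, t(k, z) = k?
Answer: 0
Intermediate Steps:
c(m) = -5 + m
o(g) = 1
B = -1
B + o(c(4)) = -1 + 1 = 0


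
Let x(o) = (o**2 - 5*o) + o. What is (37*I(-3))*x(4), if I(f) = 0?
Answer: 0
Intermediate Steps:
x(o) = o**2 - 4*o
(37*I(-3))*x(4) = (37*0)*(4*(-4 + 4)) = 0*(4*0) = 0*0 = 0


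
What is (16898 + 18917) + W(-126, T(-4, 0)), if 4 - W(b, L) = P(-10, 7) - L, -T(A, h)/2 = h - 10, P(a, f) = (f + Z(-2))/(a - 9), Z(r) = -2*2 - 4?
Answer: 680940/19 ≈ 35839.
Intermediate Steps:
Z(r) = -8 (Z(r) = -4 - 4 = -8)
P(a, f) = (-8 + f)/(-9 + a) (P(a, f) = (f - 8)/(a - 9) = (-8 + f)/(-9 + a))
T(A, h) = 20 - 2*h (T(A, h) = -2*(h - 10) = -2*(-10 + h) = 20 - 2*h)
W(b, L) = 75/19 + L (W(b, L) = 4 - ((-8 + 7)/(-9 - 10) - L) = 4 - (-1/(-19) - L) = 4 - (-1/19*(-1) - L) = 4 - (1/19 - L) = 4 + (-1/19 + L) = 75/19 + L)
(16898 + 18917) + W(-126, T(-4, 0)) = (16898 + 18917) + (75/19 + (20 - 2*0)) = 35815 + (75/19 + (20 + 0)) = 35815 + (75/19 + 20) = 35815 + 455/19 = 680940/19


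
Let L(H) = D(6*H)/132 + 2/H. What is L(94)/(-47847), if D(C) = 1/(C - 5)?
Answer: -73835/165935118492 ≈ -4.4496e-7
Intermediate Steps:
D(C) = 1/(-5 + C)
L(H) = 2/H + 1/(132*(-5 + 6*H)) (L(H) = 1/((-5 + 6*H)*132) + 2/H = (1/132)/(-5 + 6*H) + 2/H = 1/(132*(-5 + 6*H)) + 2/H = 2/H + 1/(132*(-5 + 6*H)))
L(94)/(-47847) = ((5/132)*(-264 + 317*94)/(94*(-5 + 6*94)))/(-47847) = ((5/132)*(1/94)*(-264 + 29798)/(-5 + 564))*(-1/47847) = ((5/132)*(1/94)*29534/559)*(-1/47847) = ((5/132)*(1/94)*(1/559)*29534)*(-1/47847) = (73835/3468036)*(-1/47847) = -73835/165935118492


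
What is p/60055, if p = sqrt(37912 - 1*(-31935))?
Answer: sqrt(69847)/60055 ≈ 0.0044007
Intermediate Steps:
p = sqrt(69847) (p = sqrt(37912 + 31935) = sqrt(69847) ≈ 264.29)
p/60055 = sqrt(69847)/60055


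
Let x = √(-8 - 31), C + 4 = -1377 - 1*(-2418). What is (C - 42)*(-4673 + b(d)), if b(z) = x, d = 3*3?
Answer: -4649635 + 995*I*√39 ≈ -4.6496e+6 + 6213.8*I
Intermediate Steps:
C = 1037 (C = -4 + (-1377 - 1*(-2418)) = -4 + (-1377 + 2418) = -4 + 1041 = 1037)
x = I*√39 (x = √(-39) = I*√39 ≈ 6.245*I)
d = 9
b(z) = I*√39
(C - 42)*(-4673 + b(d)) = (1037 - 42)*(-4673 + I*√39) = 995*(-4673 + I*√39) = -4649635 + 995*I*√39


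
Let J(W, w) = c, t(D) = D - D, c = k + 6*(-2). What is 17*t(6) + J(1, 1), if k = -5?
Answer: -17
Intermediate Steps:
c = -17 (c = -5 + 6*(-2) = -5 - 12 = -17)
t(D) = 0
J(W, w) = -17
17*t(6) + J(1, 1) = 17*0 - 17 = 0 - 17 = -17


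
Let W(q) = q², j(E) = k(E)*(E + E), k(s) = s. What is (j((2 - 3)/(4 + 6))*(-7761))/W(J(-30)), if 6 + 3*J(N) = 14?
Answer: -69849/3200 ≈ -21.828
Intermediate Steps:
j(E) = 2*E² (j(E) = E*(E + E) = E*(2*E) = 2*E²)
J(N) = 8/3 (J(N) = -2 + (⅓)*14 = -2 + 14/3 = 8/3)
(j((2 - 3)/(4 + 6))*(-7761))/W(J(-30)) = ((2*((2 - 3)/(4 + 6))²)*(-7761))/((8/3)²) = ((2*(-1/10)²)*(-7761))/(64/9) = ((2*(-1*⅒)²)*(-7761))*(9/64) = ((2*(-⅒)²)*(-7761))*(9/64) = ((2*(1/100))*(-7761))*(9/64) = ((1/50)*(-7761))*(9/64) = -7761/50*9/64 = -69849/3200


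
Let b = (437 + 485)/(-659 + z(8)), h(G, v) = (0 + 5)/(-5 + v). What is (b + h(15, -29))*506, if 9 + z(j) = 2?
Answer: -4386767/5661 ≈ -774.91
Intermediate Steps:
h(G, v) = 5/(-5 + v)
z(j) = -7 (z(j) = -9 + 2 = -7)
b = -461/333 (b = (437 + 485)/(-659 - 7) = 922/(-666) = 922*(-1/666) = -461/333 ≈ -1.3844)
(b + h(15, -29))*506 = (-461/333 + 5/(-5 - 29))*506 = (-461/333 + 5/(-34))*506 = (-461/333 + 5*(-1/34))*506 = (-461/333 - 5/34)*506 = -17339/11322*506 = -4386767/5661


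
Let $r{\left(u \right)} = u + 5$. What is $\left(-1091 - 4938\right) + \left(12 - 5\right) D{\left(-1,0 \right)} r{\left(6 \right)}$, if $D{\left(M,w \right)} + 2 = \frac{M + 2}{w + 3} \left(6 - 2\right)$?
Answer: $- \frac{18241}{3} \approx -6080.3$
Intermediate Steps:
$D{\left(M,w \right)} = -2 + \frac{4 \left(2 + M\right)}{3 + w}$ ($D{\left(M,w \right)} = -2 + \frac{M + 2}{w + 3} \left(6 - 2\right) = -2 + \frac{2 + M}{3 + w} 4 = -2 + \frac{4 \left(2 + M\right)}{3 + w}$)
$r{\left(u \right)} = 5 + u$
$\left(-1091 - 4938\right) + \left(12 - 5\right) D{\left(-1,0 \right)} r{\left(6 \right)} = \left(-1091 - 4938\right) + \left(12 - 5\right) \frac{2 \left(1 - 0 + 2 \left(-1\right)\right)}{3 + 0} \left(5 + 6\right) = -6029 + \left(12 - 5\right) \frac{2 \left(1 + 0 - 2\right)}{3} \cdot 11 = -6029 + 7 \cdot 2 \cdot \frac{1}{3} \left(-1\right) 11 = -6029 + 7 \left(- \frac{2}{3}\right) 11 = -6029 - \frac{154}{3} = - \frac{18241}{3}$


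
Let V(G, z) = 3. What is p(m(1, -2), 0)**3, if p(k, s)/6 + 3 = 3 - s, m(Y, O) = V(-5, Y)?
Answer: 0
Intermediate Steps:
m(Y, O) = 3
p(k, s) = -6*s (p(k, s) = -18 + 6*(3 - s) = -18 + (18 - 6*s) = -6*s)
p(m(1, -2), 0)**3 = (-6*0)**3 = 0**3 = 0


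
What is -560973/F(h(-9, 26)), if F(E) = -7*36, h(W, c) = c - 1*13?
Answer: 26713/12 ≈ 2226.1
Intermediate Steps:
h(W, c) = -13 + c (h(W, c) = c - 13 = -13 + c)
F(E) = -252
-560973/F(h(-9, 26)) = -560973/(-252) = -560973*(-1/252) = 26713/12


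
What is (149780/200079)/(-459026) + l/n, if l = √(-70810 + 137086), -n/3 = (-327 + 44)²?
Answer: -74890/45920731527 - 2*√1841/80089 ≈ -0.0010731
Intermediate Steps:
n = -240267 (n = -3*(-327 + 44)² = -3*(-283)² = -3*80089 = -240267)
l = 6*√1841 (l = √66276 = 6*√1841 ≈ 257.44)
(149780/200079)/(-459026) + l/n = (149780/200079)/(-459026) + (6*√1841)/(-240267) = (149780*(1/200079))*(-1/459026) + (6*√1841)*(-1/240267) = (149780/200079)*(-1/459026) - 2*√1841/80089 = -74890/45920731527 - 2*√1841/80089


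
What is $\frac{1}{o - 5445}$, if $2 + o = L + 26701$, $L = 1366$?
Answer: $\frac{1}{22620} \approx 4.4209 \cdot 10^{-5}$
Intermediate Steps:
$o = 28065$ ($o = -2 + \left(1366 + 26701\right) = -2 + 28067 = 28065$)
$\frac{1}{o - 5445} = \frac{1}{28065 - 5445} = \frac{1}{22620}$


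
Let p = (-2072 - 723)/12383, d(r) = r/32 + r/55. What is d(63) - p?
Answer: 72790423/21794080 ≈ 3.3399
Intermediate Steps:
d(r) = 87*r/1760 (d(r) = r*(1/32) + r*(1/55) = r/32 + r/55 = 87*r/1760)
p = -2795/12383 (p = -2795*1/12383 = -2795/12383 ≈ -0.22571)
d(63) - p = (87/1760)*63 - 1*(-2795/12383) = 5481/1760 + 2795/12383 = 72790423/21794080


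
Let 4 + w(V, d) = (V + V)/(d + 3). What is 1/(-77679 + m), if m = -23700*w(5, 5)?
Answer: -1/12504 ≈ -7.9974e-5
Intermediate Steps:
w(V, d) = -4 + 2*V/(3 + d) (w(V, d) = -4 + (V + V)/(d + 3) = -4 + (2*V)/(3 + d) = -4 + 2*V/(3 + d))
m = 65175 (m = -47400*(-6 + 5 - 2*5)/(3 + 5) = -47400*(-6 + 5 - 10)/8 = -47400*(-11)/8 = -23700*(-11/4) = 65175)
1/(-77679 + m) = 1/(-77679 + 65175) = 1/(-12504) = -1/12504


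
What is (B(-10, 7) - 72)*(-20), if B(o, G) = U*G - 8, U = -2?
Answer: 1880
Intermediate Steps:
B(o, G) = -8 - 2*G (B(o, G) = -2*G - 8 = -8 - 2*G)
(B(-10, 7) - 72)*(-20) = ((-8 - 2*7) - 72)*(-20) = ((-8 - 14) - 72)*(-20) = (-22 - 72)*(-20) = -94*(-20) = 1880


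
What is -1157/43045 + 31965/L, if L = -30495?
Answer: -94081076/87510485 ≈ -1.0751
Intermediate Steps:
-1157/43045 + 31965/L = -1157/43045 + 31965/(-30495) = -1157*1/43045 + 31965*(-1/30495) = -1157/43045 - 2131/2033 = -94081076/87510485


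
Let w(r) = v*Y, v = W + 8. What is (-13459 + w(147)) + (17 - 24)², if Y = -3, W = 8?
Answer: -13458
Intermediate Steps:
v = 16 (v = 8 + 8 = 16)
w(r) = -48 (w(r) = 16*(-3) = -48)
(-13459 + w(147)) + (17 - 24)² = (-13459 - 48) + (17 - 24)² = -13507 + (-7)² = -13507 + 49 = -13458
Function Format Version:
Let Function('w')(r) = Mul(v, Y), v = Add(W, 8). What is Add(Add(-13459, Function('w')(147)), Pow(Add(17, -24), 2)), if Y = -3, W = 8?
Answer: -13458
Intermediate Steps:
v = 16 (v = Add(8, 8) = 16)
Function('w')(r) = -48 (Function('w')(r) = Mul(16, -3) = -48)
Add(Add(-13459, Function('w')(147)), Pow(Add(17, -24), 2)) = Add(Add(-13459, -48), Pow(Add(17, -24), 2)) = Add(-13507, Pow(-7, 2)) = Add(-13507, 49) = -13458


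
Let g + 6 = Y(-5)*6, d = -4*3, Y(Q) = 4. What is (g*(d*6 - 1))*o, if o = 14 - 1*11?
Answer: -3942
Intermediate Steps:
d = -12
o = 3 (o = 14 - 11 = 3)
g = 18 (g = -6 + 4*6 = -6 + 24 = 18)
(g*(d*6 - 1))*o = (18*(-12*6 - 1))*3 = (18*(-72 - 1))*3 = (18*(-73))*3 = -1314*3 = -3942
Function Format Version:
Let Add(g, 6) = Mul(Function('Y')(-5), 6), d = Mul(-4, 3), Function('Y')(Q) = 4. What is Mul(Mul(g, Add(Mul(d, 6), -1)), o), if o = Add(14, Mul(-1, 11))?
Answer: -3942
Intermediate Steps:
d = -12
o = 3 (o = Add(14, -11) = 3)
g = 18 (g = Add(-6, Mul(4, 6)) = Add(-6, 24) = 18)
Mul(Mul(g, Add(Mul(d, 6), -1)), o) = Mul(Mul(18, Add(Mul(-12, 6), -1)), 3) = Mul(Mul(18, Add(-72, -1)), 3) = Mul(Mul(18, -73), 3) = Mul(-1314, 3) = -3942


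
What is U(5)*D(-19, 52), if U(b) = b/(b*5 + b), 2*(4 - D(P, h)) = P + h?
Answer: -25/12 ≈ -2.0833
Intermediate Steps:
D(P, h) = 4 - P/2 - h/2 (D(P, h) = 4 - (P + h)/2 = 4 + (-P/2 - h/2) = 4 - P/2 - h/2)
U(b) = ⅙ (U(b) = b/(5*b + b) = b/((6*b)) = b*(1/(6*b)) = ⅙)
U(5)*D(-19, 52) = (4 - ½*(-19) - ½*52)/6 = (4 + 19/2 - 26)/6 = (⅙)*(-25/2) = -25/12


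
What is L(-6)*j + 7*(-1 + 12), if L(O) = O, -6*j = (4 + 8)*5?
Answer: 137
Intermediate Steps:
j = -10 (j = -(4 + 8)*5/6 = -2*5 = -1/6*60 = -10)
L(-6)*j + 7*(-1 + 12) = -6*(-10) + 7*(-1 + 12) = 60 + 7*11 = 60 + 77 = 137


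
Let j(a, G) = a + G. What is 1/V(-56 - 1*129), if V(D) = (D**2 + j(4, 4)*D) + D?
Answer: 1/32560 ≈ 3.0713e-5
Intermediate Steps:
j(a, G) = G + a
V(D) = D**2 + 9*D (V(D) = (D**2 + (4 + 4)*D) + D = (D**2 + 8*D) + D = D**2 + 9*D)
1/V(-56 - 1*129) = 1/((-56 - 1*129)*(9 + (-56 - 1*129))) = 1/((-56 - 129)*(9 + (-56 - 129))) = 1/(-185*(9 - 185)) = 1/(-185*(-176)) = 1/32560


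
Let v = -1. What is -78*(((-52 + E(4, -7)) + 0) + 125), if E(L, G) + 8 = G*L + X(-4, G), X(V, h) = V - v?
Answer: -2652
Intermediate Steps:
X(V, h) = 1 + V (X(V, h) = V - 1*(-1) = V + 1 = 1 + V)
E(L, G) = -11 + G*L (E(L, G) = -8 + (G*L + (1 - 4)) = -8 + (G*L - 3) = -8 + (-3 + G*L) = -11 + G*L)
-78*(((-52 + E(4, -7)) + 0) + 125) = -78*(((-52 + (-11 - 7*4)) + 0) + 125) = -78*(((-52 + (-11 - 28)) + 0) + 125) = -78*(((-52 - 39) + 0) + 125) = -78*((-91 + 0) + 125) = -78*(-91 + 125) = -78*34 = -2652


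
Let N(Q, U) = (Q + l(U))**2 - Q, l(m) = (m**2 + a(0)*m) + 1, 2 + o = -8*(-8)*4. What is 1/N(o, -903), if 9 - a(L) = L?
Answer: 1/652116006115 ≈ 1.5335e-12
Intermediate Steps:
o = 254 (o = -2 - 8*(-8)*4 = -2 + 64*4 = -2 + 256 = 254)
a(L) = 9 - L
l(m) = 1 + m**2 + 9*m (l(m) = (m**2 + (9 - 1*0)*m) + 1 = (m**2 + (9 + 0)*m) + 1 = (m**2 + 9*m) + 1 = 1 + m**2 + 9*m)
N(Q, U) = (1 + Q + U**2 + 9*U)**2 - Q (N(Q, U) = (Q + (1 + U**2 + 9*U))**2 - Q = (1 + Q + U**2 + 9*U)**2 - Q)
1/N(o, -903) = 1/((1 + 254 + (-903)**2 + 9*(-903))**2 - 1*254) = 1/((1 + 254 + 815409 - 8127)**2 - 254) = 1/(807537**2 - 254) = 1/(652116006369 - 254) = 1/652116006115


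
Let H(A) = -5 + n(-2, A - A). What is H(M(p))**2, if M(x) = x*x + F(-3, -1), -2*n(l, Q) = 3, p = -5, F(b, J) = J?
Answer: 169/4 ≈ 42.250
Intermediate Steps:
n(l, Q) = -3/2 (n(l, Q) = -1/2*3 = -3/2)
M(x) = -1 + x**2 (M(x) = x*x - 1 = x**2 - 1 = -1 + x**2)
H(A) = -13/2 (H(A) = -5 - 3/2 = -13/2)
H(M(p))**2 = (-13/2)**2 = 169/4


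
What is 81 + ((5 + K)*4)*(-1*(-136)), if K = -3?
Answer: 1169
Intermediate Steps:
81 + ((5 + K)*4)*(-1*(-136)) = 81 + ((5 - 3)*4)*(-1*(-136)) = 81 + (2*4)*136 = 81 + 8*136 = 81 + 1088 = 1169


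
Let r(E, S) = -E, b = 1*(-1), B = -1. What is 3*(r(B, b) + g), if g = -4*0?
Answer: 3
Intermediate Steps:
b = -1
g = 0
3*(r(B, b) + g) = 3*(-1*(-1) + 0) = 3*(1 + 0) = 3*1 = 3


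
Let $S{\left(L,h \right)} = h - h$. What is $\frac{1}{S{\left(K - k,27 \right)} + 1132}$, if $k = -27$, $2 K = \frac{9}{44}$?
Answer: $\frac{1}{1132} \approx 0.00088339$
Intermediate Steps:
$K = \frac{9}{88}$ ($K = \frac{9 \cdot \frac{1}{44}}{2} = \frac{1}{2} \cdot \frac{9}{44} = \frac{9}{88} \approx 0.10227$)
$S{\left(L,h \right)} = 0$
$\frac{1}{S{\left(K - k,27 \right)} + 1132} = \frac{1}{0 + 1132} = \frac{1}{1132}$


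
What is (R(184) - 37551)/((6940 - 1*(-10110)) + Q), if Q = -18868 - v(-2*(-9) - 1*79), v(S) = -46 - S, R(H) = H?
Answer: 37367/1833 ≈ 20.386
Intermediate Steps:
Q = -18883 (Q = -18868 - (-46 - (-2*(-9) - 1*79)) = -18868 - (-46 - (18 - 79)) = -18868 - (-46 - 1*(-61)) = -18868 - (-46 + 61) = -18868 - 1*15 = -18868 - 15 = -18883)
(R(184) - 37551)/((6940 - 1*(-10110)) + Q) = (184 - 37551)/((6940 - 1*(-10110)) - 18883) = -37367/((6940 + 10110) - 18883) = -37367/(17050 - 18883) = -37367/(-1833) = -37367*(-1/1833) = 37367/1833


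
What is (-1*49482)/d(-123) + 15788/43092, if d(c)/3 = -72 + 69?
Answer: 59233901/10773 ≈ 5498.4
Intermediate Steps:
d(c) = -9 (d(c) = 3*(-72 + 69) = 3*(-3) = -9)
(-1*49482)/d(-123) + 15788/43092 = -1*49482/(-9) + 15788/43092 = -49482*(-1/9) + 15788*(1/43092) = 5498 + 3947/10773 = 59233901/10773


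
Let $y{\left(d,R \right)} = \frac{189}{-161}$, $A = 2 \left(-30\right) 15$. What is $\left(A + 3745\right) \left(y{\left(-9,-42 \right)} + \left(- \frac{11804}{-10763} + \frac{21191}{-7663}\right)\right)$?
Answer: $- \frac{15340931693470}{1896967987} \approx -8087.1$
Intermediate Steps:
$A = -900$ ($A = \left(-60\right) 15 = -900$)
$y{\left(d,R \right)} = - \frac{27}{23}$ ($y{\left(d,R \right)} = 189 \left(- \frac{1}{161}\right) = - \frac{27}{23}$)
$\left(A + 3745\right) \left(y{\left(-9,-42 \right)} + \left(- \frac{11804}{-10763} + \frac{21191}{-7663}\right)\right) = \left(-900 + 3745\right) \left(- \frac{27}{23} + \left(- \frac{11804}{-10763} + \frac{21191}{-7663}\right)\right) = 2845 \left(- \frac{27}{23} + \left(\left(-11804\right) \left(- \frac{1}{10763}\right) + 21191 \left(- \frac{1}{7663}\right)\right)\right) = 2845 \left(- \frac{27}{23} + \left(\frac{11804}{10763} - \frac{21191}{7663}\right)\right) = 2845 \left(- \frac{27}{23} - \frac{137624681}{82476869}\right) = 2845 \left(- \frac{5392243126}{1896967987}\right) = - \frac{15340931693470}{1896967987}$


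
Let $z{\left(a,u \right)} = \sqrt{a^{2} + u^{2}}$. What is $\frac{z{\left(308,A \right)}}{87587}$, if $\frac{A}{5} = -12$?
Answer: $\frac{4 \sqrt{6154}}{87587} \approx 0.0035826$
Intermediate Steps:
$A = -60$ ($A = 5 \left(-12\right) = -60$)
$\frac{z{\left(308,A \right)}}{87587} = \frac{\sqrt{308^{2} + \left(-60\right)^{2}}}{87587} = \sqrt{94864 + 3600} \cdot \frac{1}{87587} = \sqrt{98464} \cdot \frac{1}{87587} = 4 \sqrt{6154} \cdot \frac{1}{87587} = \frac{4 \sqrt{6154}}{87587}$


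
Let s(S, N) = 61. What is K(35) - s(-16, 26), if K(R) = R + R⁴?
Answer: 1500599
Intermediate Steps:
K(35) - s(-16, 26) = (35 + 35⁴) - 1*61 = (35 + 1500625) - 61 = 1500660 - 61 = 1500599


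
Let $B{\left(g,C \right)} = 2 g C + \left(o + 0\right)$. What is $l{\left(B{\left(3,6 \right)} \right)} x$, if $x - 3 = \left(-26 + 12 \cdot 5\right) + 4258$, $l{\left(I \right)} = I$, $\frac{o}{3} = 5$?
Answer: $219045$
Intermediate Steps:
$o = 15$ ($o = 3 \cdot 5 = 15$)
$B{\left(g,C \right)} = 15 + 2 C g$ ($B{\left(g,C \right)} = 2 g C + \left(15 + 0\right) = 2 C g + 15 = 15 + 2 C g$)
$x = 4295$ ($x = 3 + \left(\left(-26 + 12 \cdot 5\right) + 4258\right) = 3 + \left(\left(-26 + 60\right) + 4258\right) = 3 + \left(34 + 4258\right) = 3 + 4292 = 4295$)
$l{\left(B{\left(3,6 \right)} \right)} x = \left(15 + 2 \cdot 6 \cdot 3\right) 4295 = \left(15 + 36\right) 4295 = 51 \cdot 4295 = 219045$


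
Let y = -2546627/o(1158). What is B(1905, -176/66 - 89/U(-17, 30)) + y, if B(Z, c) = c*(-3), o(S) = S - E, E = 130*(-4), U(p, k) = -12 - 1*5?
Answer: -43512477/28526 ≈ -1525.4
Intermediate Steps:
U(p, k) = -17 (U(p, k) = -12 - 5 = -17)
E = -520
o(S) = 520 + S (o(S) = S - 1*(-520) = S + 520 = 520 + S)
B(Z, c) = -3*c
y = -2546627/1678 (y = -2546627/(520 + 1158) = -2546627/1678 ≈ -1517.7)
B(1905, -176/66 - 89/U(-17, 30)) + y = -3*(-176/66 - 89/(-17)) - 2546627/1678 = -3*(-176*1/66 - 89*(-1/17)) - 2546627/1678 = -3*(-8/3 + 89/17) - 2546627/1678 = -3*131/51 - 2546627/1678 = -131/17 - 2546627/1678 = -43512477/28526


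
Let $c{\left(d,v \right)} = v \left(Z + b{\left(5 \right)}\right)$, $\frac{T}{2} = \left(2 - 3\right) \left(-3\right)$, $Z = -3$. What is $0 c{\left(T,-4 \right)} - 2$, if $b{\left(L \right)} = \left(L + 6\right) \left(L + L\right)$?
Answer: $-2$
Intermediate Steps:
$b{\left(L \right)} = 2 L \left(6 + L\right)$ ($b{\left(L \right)} = \left(6 + L\right) 2 L = 2 L \left(6 + L\right)$)
$T = 6$ ($T = 2 \left(2 - 3\right) \left(-3\right) = 2 \left(\left(-1\right) \left(-3\right)\right) = 2 \cdot 3 = 6$)
$c{\left(d,v \right)} = 107 v$ ($c{\left(d,v \right)} = v \left(-3 + 2 \cdot 5 \left(6 + 5\right)\right) = v \left(-3 + 2 \cdot 5 \cdot 11\right) = v \left(-3 + 110\right) = v 107 = 107 v$)
$0 c{\left(T,-4 \right)} - 2 = 0 \cdot 107 \left(-4\right) - 2 = 0 \left(-428\right) - 2 = 0 - 2 = -2$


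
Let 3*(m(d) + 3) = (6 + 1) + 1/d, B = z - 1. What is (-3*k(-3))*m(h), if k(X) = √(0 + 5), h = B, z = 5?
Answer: 7*√5/4 ≈ 3.9131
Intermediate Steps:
B = 4 (B = 5 - 1 = 4)
h = 4
k(X) = √5
m(d) = -⅔ + 1/(3*d) (m(d) = -3 + ((6 + 1) + 1/d)/3 = -3 + (7 + 1/d)/3 = -3 + (7/3 + 1/(3*d)) = -⅔ + 1/(3*d))
(-3*k(-3))*m(h) = (-3*√5)*((⅓)*(1 - 2*4)/4) = (-3*√5)*((⅓)*(¼)*(1 - 8)) = (-3*√5)*((⅓)*(¼)*(-7)) = -3*√5*(-7/12) = 7*√5/4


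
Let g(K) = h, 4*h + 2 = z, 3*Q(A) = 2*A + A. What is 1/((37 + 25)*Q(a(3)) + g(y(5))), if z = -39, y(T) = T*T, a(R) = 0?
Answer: -4/41 ≈ -0.097561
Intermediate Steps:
y(T) = T²
Q(A) = A (Q(A) = (2*A + A)/3 = (3*A)/3 = A)
h = -41/4 (h = -½ + (¼)*(-39) = -½ - 39/4 = -41/4 ≈ -10.250)
g(K) = -41/4
1/((37 + 25)*Q(a(3)) + g(y(5))) = 1/((37 + 25)*0 - 41/4) = 1/(62*0 - 41/4) = 1/(0 - 41/4) = 1/(-41/4) = -4/41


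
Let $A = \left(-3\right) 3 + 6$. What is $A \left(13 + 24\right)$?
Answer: $-111$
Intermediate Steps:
$A = -3$ ($A = -9 + 6 = -3$)
$A \left(13 + 24\right) = - 3 \left(13 + 24\right) = \left(-3\right) 37 = -111$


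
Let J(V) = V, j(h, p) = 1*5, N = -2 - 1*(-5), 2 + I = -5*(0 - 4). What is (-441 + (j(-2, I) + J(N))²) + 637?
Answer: 260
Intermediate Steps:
I = 18 (I = -2 - 5*(0 - 4) = -2 - 5*(-4) = -2 + 20 = 18)
N = 3 (N = -2 + 5 = 3)
j(h, p) = 5
(-441 + (j(-2, I) + J(N))²) + 637 = (-441 + (5 + 3)²) + 637 = (-441 + 8²) + 637 = (-441 + 64) + 637 = -377 + 637 = 260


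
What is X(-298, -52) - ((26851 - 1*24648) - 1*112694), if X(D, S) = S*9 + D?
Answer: 109725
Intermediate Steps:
X(D, S) = D + 9*S (X(D, S) = 9*S + D = D + 9*S)
X(-298, -52) - ((26851 - 1*24648) - 1*112694) = (-298 + 9*(-52)) - ((26851 - 1*24648) - 1*112694) = (-298 - 468) - ((26851 - 24648) - 112694) = -766 - (2203 - 112694) = -766 - 1*(-110491) = -766 + 110491 = 109725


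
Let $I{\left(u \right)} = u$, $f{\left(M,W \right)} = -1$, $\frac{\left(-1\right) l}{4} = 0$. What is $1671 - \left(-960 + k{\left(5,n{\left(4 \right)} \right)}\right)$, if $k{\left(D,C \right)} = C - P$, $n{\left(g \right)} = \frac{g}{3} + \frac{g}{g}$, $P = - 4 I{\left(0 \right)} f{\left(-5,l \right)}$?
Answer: $\frac{7886}{3} \approx 2628.7$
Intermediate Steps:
$l = 0$ ($l = \left(-4\right) 0 = 0$)
$P = 0$ ($P = \left(-4\right) 0 \left(-1\right) = 0 \left(-1\right) = 0$)
$n{\left(g \right)} = 1 + \frac{g}{3}$ ($n{\left(g \right)} = g \frac{1}{3} + 1 = \frac{g}{3} + 1 = 1 + \frac{g}{3}$)
$k{\left(D,C \right)} = C$ ($k{\left(D,C \right)} = C - 0 = C + 0 = C$)
$1671 - \left(-960 + k{\left(5,n{\left(4 \right)} \right)}\right) = 1671 - \left(-960 + \left(1 + \frac{1}{3} \cdot 4\right)\right) = 1671 - \left(-960 + \left(1 + \frac{4}{3}\right)\right) = 1671 - \left(-960 + \frac{7}{3}\right) = 1671 - - \frac{2873}{3} = 1671 + \frac{2873}{3} = \frac{7886}{3}$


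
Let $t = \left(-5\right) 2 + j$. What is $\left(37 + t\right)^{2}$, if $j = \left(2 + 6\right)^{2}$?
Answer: $8281$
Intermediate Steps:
$j = 64$ ($j = 8^{2} = 64$)
$t = 54$ ($t = \left(-5\right) 2 + 64 = -10 + 64 = 54$)
$\left(37 + t\right)^{2} = \left(37 + 54\right)^{2} = 91^{2} = 8281$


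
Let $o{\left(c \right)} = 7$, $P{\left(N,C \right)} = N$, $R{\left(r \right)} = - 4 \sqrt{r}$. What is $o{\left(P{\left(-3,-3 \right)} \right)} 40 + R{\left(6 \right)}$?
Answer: $280 - 4 \sqrt{6} \approx 270.2$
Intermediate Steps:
$o{\left(P{\left(-3,-3 \right)} \right)} 40 + R{\left(6 \right)} = 7 \cdot 40 - 4 \sqrt{6} = 280 - 4 \sqrt{6}$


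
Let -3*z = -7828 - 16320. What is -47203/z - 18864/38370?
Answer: -981510867/154426460 ≈ -6.3559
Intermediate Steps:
z = 24148/3 (z = -(-7828 - 16320)/3 = -1/3*(-24148) = 24148/3 ≈ 8049.3)
-47203/z - 18864/38370 = -47203/24148/3 - 18864/38370 = -47203*3/24148 - 18864*1/38370 = -141609/24148 - 3144/6395 = -981510867/154426460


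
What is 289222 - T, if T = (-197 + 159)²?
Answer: 287778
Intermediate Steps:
T = 1444 (T = (-38)² = 1444)
289222 - T = 289222 - 1*1444 = 289222 - 1444 = 287778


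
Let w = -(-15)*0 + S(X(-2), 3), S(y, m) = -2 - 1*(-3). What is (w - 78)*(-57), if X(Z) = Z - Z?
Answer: 4389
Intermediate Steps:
X(Z) = 0
S(y, m) = 1 (S(y, m) = -2 + 3 = 1)
w = 1 (w = -(-15)*0 + 1 = -3*0 + 1 = 0 + 1 = 1)
(w - 78)*(-57) = (1 - 78)*(-57) = -77*(-57) = 4389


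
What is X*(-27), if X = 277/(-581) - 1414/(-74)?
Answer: -10813986/21497 ≈ -503.05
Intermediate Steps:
X = 400518/21497 (X = 277*(-1/581) - 1414*(-1/74) = -277/581 + 707/37 = 400518/21497 ≈ 18.631)
X*(-27) = (400518/21497)*(-27) = -10813986/21497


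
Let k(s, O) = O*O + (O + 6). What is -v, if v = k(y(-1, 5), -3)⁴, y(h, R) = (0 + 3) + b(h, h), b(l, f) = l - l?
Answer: -20736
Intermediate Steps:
b(l, f) = 0
y(h, R) = 3 (y(h, R) = (0 + 3) + 0 = 3 + 0 = 3)
k(s, O) = 6 + O + O² (k(s, O) = O² + (6 + O) = 6 + O + O²)
v = 20736 (v = (6 - 3 + (-3)²)⁴ = (6 - 3 + 9)⁴ = 12⁴ = 20736)
-v = -1*20736 = -20736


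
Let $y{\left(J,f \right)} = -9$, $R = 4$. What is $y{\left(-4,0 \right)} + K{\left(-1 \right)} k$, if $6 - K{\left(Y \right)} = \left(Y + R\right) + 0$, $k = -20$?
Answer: $-69$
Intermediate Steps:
$K{\left(Y \right)} = 2 - Y$ ($K{\left(Y \right)} = 6 - \left(\left(Y + 4\right) + 0\right) = 6 - \left(\left(4 + Y\right) + 0\right) = 6 - \left(4 + Y\right) = 2 - Y$)
$y{\left(-4,0 \right)} + K{\left(-1 \right)} k = -9 + \left(2 - -1\right) \left(-20\right) = -9 + \left(2 + 1\right) \left(-20\right) = -9 + 3 \left(-20\right) = -9 - 60 = -69$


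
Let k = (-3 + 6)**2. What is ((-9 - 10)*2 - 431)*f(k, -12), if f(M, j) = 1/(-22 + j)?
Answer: 469/34 ≈ 13.794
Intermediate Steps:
k = 9 (k = 3**2 = 9)
((-9 - 10)*2 - 431)*f(k, -12) = ((-9 - 10)*2 - 431)/(-22 - 12) = (-19*2 - 431)/(-34) = (-38 - 431)*(-1/34) = -469*(-1/34) = 469/34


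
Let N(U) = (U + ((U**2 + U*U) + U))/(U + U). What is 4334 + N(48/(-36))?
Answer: 13001/3 ≈ 4333.7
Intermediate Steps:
N(U) = (2*U + 2*U**2)/(2*U) (N(U) = (U + ((U**2 + U**2) + U))/((2*U)) = (U + (2*U**2 + U))*(1/(2*U)) = (U + (U + 2*U**2))*(1/(2*U)) = (2*U + 2*U**2)*(1/(2*U)) = (2*U + 2*U**2)/(2*U))
4334 + N(48/(-36)) = 4334 + (1 + 48/(-36)) = 4334 + (1 + 48*(-1/36)) = 4334 + (1 - 4/3) = 4334 - 1/3 = 13001/3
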